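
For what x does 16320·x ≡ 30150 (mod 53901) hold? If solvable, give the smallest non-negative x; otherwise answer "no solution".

First find gcd(16320, 53901):
53901 = 3×16320 + 4941
16320 = 3×4941 + 1497
4941 = 3×1497 + 450
1497 = 3×450 + 147
450 = 3×147 + 9
147 = 16×9 + 3
9 = 3×3 + 0
gcd = 3 and 3 | 30150, so solutions exist. Divide through by 3: 5440x ≡ 10050 (mod 17967).
Now find 5440⁻¹ mod 17967:
17967 = 3·5440 + 1647
5440 = 3·1647 + 499
1647 = 3·499 + 150
499 = 3·150 + 49
150 = 3·49 + 3
49 = 16·3 + 1
3 = 3·1 + 0
Back-substitute:
1 = 49 − 16·3
1 = −16·150 + 49·49
1 = 49·499 − 163·150
1 = −163·1647 + 538·499
1 = 538·5440 − 1777·1647
1 = −1777·17967 + 5869·5440
So 5440⁻¹ ≡ 5869 (mod 17967).
Then x ≡ 5869·10050 ≡ 15756 (mod 17967); the smallest non-negative solution is x = 15756.

15756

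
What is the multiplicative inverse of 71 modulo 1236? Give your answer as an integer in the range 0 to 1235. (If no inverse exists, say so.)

383

Apply the Euclidean algorithm to 1236 and 71:
1236 = 17×71 + 29
71 = 2×29 + 13
29 = 2×13 + 3
13 = 4×3 + 1
3 = 3×1 + 0
Since gcd(71, 1236) = 1, back-substitute to write 1 as a combination:
1 = 13 − 4·3
1 = −4·29 + 9·13
1 = 9·71 − 22·29
1 = −22·1236 + 383·71
So 71·383 ≡ 1 (mod 1236).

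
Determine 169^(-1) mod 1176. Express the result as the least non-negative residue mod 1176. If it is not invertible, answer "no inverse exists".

1009

Apply the Euclidean algorithm to 1176 and 169:
1176 = 6·169 + 162
169 = 1·162 + 7
162 = 23·7 + 1
7 = 7·1 + 0
The gcd is 1. Working backward:
1 = 162 − 23·7
1 = −23·169 + 24·162
1 = 24·1176 − 167·169
Hence 169⁻¹ ≡ -167 ≡ 1009 (mod 1176).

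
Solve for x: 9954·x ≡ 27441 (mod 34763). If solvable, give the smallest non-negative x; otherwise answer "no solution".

11098

First find gcd(9954, 34763):
34763 = 3·9954 + 4901
9954 = 2·4901 + 152
4901 = 32·152 + 37
152 = 4·37 + 4
37 = 9·4 + 1
4 = 4·1 + 0
gcd = 1, so a unique solution mod 34763 exists.
Back-substitute for the Bézout coefficients:
1 = 37 − 9·4
1 = −9·152 + 37·37
1 = 37·4901 − 1193·152
1 = −1193·9954 + 2423·4901
1 = 2423·34763 − 8462·9954
So 9954·(-8462) ≡ 1 (mod 34763), giving 9954⁻¹ ≡ 26301.
x ≡ 9954⁻¹·27441 ≡ 26301·27441 ≡ 11098 (mod 34763).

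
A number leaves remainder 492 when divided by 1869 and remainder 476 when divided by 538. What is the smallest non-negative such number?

146274

Write x = 492 + 1869·k. Then 1869·k ≡ 476 − 492 ≡ 522 (mod 538).
Need 1869⁻¹ mod 538. Extended Euclid on (538, 255):
538 = 2×255 + 28
255 = 9×28 + 3
28 = 9×3 + 1
3 = 3×1 + 0
Back-substitute:
1 = 28 − 9·3
1 = −9·255 + 82·28
1 = 82·538 − 173·255
1869⁻¹ ≡ 365 (mod 538), so k ≡ 365·522 ≡ 78 (mod 538).
x = 492 + 1869·78 = 146274.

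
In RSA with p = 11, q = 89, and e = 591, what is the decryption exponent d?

φ(n) = (p−1)(q−1) = 10·88 = 880.
Need d with 591·d ≡ 1 (mod 880). Apply the extended Euclidean algorithm:
880 = 1·591 + 289
591 = 2·289 + 13
289 = 22·13 + 3
13 = 4·3 + 1
3 = 3·1 + 0
Back-substitute:
1 = 13 − 4·3
1 = −4·289 + 89·13
1 = 89·591 − 182·289
1 = −182·880 + 271·591
So 591·271 ≡ 1 (mod 880), hence d = 271.

271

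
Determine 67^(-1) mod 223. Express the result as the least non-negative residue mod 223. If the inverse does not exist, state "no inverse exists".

10

Run Euclid on (223, 67):
223 = 3*67 + 22
67 = 3*22 + 1
22 = 22*1 + 0
Since gcd(67, 223) = 1, back-substitute to write 1 as a combination:
1 = 67 − 3·22
1 = −3·223 + 10·67
So 67·10 ≡ 1 (mod 223).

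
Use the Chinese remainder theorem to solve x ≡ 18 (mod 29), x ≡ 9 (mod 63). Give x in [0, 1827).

Write x = 18 + 29·k. Then 29·k ≡ 9 − 18 ≡ 54 (mod 63).
Need 29⁻¹ mod 63. Extended Euclid on (63, 29):
63 = 2*29 + 5
29 = 5*5 + 4
5 = 1*4 + 1
4 = 4*1 + 0
Back-substitute:
1 = 5 − 4
1 = −29 + 6·5
1 = 6·63 − 13·29
29⁻¹ ≡ 50 (mod 63), so k ≡ 50·54 ≡ 54 (mod 63).
x = 18 + 29·54 = 1584.

1584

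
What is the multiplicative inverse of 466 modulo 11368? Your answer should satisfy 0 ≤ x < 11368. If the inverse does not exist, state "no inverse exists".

no inverse exists

Euclidean algorithm on 11368, 466:
11368 = 24*466 + 184
466 = 2*184 + 98
184 = 1*98 + 86
98 = 1*86 + 12
86 = 7*12 + 2
12 = 6*2 + 0
gcd(466, 11368) = 2 ≠ 1, so 466 has no multiplicative inverse modulo 11368.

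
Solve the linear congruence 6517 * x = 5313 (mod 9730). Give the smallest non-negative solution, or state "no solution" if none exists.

389

First find gcd(6517, 9730):
9730 = 1*6517 + 3213
6517 = 2*3213 + 91
3213 = 35*91 + 28
91 = 3*28 + 7
28 = 4*7 + 0
gcd = 7 and 7 | 5313, so solutions exist. Divide through by 7: 931x ≡ 759 (mod 1390).
Now find 931⁻¹ mod 1390:
1390 = 1*931 + 459
931 = 2*459 + 13
459 = 35*13 + 4
13 = 3*4 + 1
4 = 4*1 + 0
Back-substitute:
1 = 13 − 3·4
1 = −3·459 + 106·13
1 = 106·931 − 215·459
1 = −215·1390 + 321·931
So 931⁻¹ ≡ 321 (mod 1390).
Then x ≡ 321·759 ≡ 389 (mod 1390); the smallest non-negative solution is x = 389.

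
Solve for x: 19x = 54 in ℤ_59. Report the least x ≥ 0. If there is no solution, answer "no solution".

First find gcd(19, 59):
59 = 3*19 + 2
19 = 9*2 + 1
2 = 2*1 + 0
gcd = 1, so a unique solution mod 59 exists.
Back-substitute for the Bézout coefficients:
1 = 19 − 9·2
1 = −9·59 + 28·19
So 19·(28) ≡ 1 (mod 59), giving 19⁻¹ ≡ 28.
x ≡ 19⁻¹·54 ≡ 28·54 ≡ 37 (mod 59).

37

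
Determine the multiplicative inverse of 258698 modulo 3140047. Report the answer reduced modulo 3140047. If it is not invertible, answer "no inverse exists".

2197091

Run Euclid on (3140047, 258698):
3140047 = 12×258698 + 35671
258698 = 7×35671 + 9001
35671 = 3×9001 + 8668
9001 = 1×8668 + 333
8668 = 26×333 + 10
333 = 33×10 + 3
10 = 3×3 + 1
3 = 3×1 + 0
Since gcd(258698, 3140047) = 1, back-substitute to write 1 as a combination:
1 = 10 − 3·3
1 = −3·333 + 100·10
1 = 100·8668 − 2603·333
1 = −2603·9001 + 2703·8668
1 = 2703·35671 − 10712·9001
1 = −10712·258698 + 77687·35671
1 = 77687·3140047 − 942956·258698
So 258698·(-942956) ≡ 1 (mod 3140047), and -942956 ≡ 2197091 (mod 3140047).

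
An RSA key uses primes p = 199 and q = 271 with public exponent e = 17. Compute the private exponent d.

22013

φ(n) = (p−1)(q−1) = 198·270 = 53460.
Need d with 17·d ≡ 1 (mod 53460). Apply the extended Euclidean algorithm:
53460 = 3144*17 + 12
17 = 1*12 + 5
12 = 2*5 + 2
5 = 2*2 + 1
2 = 2*1 + 0
Back-substitute:
1 = 5 − 2·2
1 = −2·12 + 5·5
1 = 5·17 − 7·12
1 = −7·53460 + 22013·17
So 17·22013 ≡ 1 (mod 53460), hence d = 22013.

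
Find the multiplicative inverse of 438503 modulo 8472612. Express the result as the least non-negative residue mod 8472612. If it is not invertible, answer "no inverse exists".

Run Euclid on (8472612, 438503):
8472612 = 19·438503 + 141055
438503 = 3·141055 + 15338
141055 = 9·15338 + 3013
15338 = 5·3013 + 273
3013 = 11·273 + 10
273 = 27·10 + 3
10 = 3·3 + 1
3 = 3·1 + 0
The gcd is 1. Working backward:
1 = 10 − 3·3
1 = −3·273 + 82·10
1 = 82·3013 − 905·273
1 = −905·15338 + 4607·3013
1 = 4607·141055 − 42368·15338
1 = −42368·438503 + 131711·141055
1 = 131711·8472612 − 2544877·438503
Hence 438503⁻¹ ≡ -2544877 ≡ 5927735 (mod 8472612).

5927735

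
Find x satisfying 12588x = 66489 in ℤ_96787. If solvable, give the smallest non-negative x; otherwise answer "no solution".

72411

First find gcd(12588, 96787):
96787 = 7*12588 + 8671
12588 = 1*8671 + 3917
8671 = 2*3917 + 837
3917 = 4*837 + 569
837 = 1*569 + 268
569 = 2*268 + 33
268 = 8*33 + 4
33 = 8*4 + 1
4 = 4*1 + 0
gcd = 1, so a unique solution mod 96787 exists.
Back-substitute for the Bézout coefficients:
1 = 33 − 8·4
1 = −8·268 + 65·33
1 = 65·569 − 138·268
1 = −138·837 + 203·569
1 = 203·3917 − 950·837
1 = −950·8671 + 2103·3917
1 = 2103·12588 − 3053·8671
1 = −3053·96787 + 23474·12588
So 12588·(23474) ≡ 1 (mod 96787), giving 12588⁻¹ ≡ 23474.
x ≡ 12588⁻¹·66489 ≡ 23474·66489 ≡ 72411 (mod 96787).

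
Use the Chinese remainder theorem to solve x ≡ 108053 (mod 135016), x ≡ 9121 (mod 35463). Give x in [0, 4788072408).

108525901

Write x = 108053 + 135016·k. Then 135016·k ≡ 9121 − 108053 ≡ 7457 (mod 35463).
Need 135016⁻¹ mod 35463. Extended Euclid on (35463, 28627):
35463 = 1*28627 + 6836
28627 = 4*6836 + 1283
6836 = 5*1283 + 421
1283 = 3*421 + 20
421 = 21*20 + 1
20 = 20*1 + 0
Back-substitute:
1 = 421 − 21·20
1 = −21·1283 + 64·421
1 = 64·6836 − 341·1283
1 = −341·28627 + 1428·6836
1 = 1428·35463 − 1769·28627
135016⁻¹ ≡ 33694 (mod 35463), so k ≡ 33694·7457 ≡ 803 (mod 35463).
x = 108053 + 135016·803 = 108525901.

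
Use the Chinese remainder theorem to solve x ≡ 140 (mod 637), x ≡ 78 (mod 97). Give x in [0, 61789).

Write x = 140 + 637·k. Then 637·k ≡ 78 − 140 ≡ 35 (mod 97).
Need 637⁻¹ mod 97. Extended Euclid on (97, 55):
97 = 1*55 + 42
55 = 1*42 + 13
42 = 3*13 + 3
13 = 4*3 + 1
3 = 3*1 + 0
Back-substitute:
1 = 13 − 4·3
1 = −4·42 + 13·13
1 = 13·55 − 17·42
1 = −17·97 + 30·55
637⁻¹ ≡ 30 (mod 97), so k ≡ 30·35 ≡ 80 (mod 97).
x = 140 + 637·80 = 51100.

51100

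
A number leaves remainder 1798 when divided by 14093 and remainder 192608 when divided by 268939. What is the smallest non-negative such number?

Write x = 1798 + 14093·k. Then 14093·k ≡ 192608 − 1798 ≡ 190810 (mod 268939).
Need 14093⁻¹ mod 268939. Extended Euclid on (268939, 14093):
268939 = 19·14093 + 1172
14093 = 12·1172 + 29
1172 = 40·29 + 12
29 = 2·12 + 5
12 = 2·5 + 2
5 = 2·2 + 1
2 = 2·1 + 0
Back-substitute:
1 = 5 − 2·2
1 = −2·12 + 5·5
1 = 5·29 − 12·12
1 = −12·1172 + 485·29
1 = 485·14093 − 5832·1172
1 = −5832·268939 + 111293·14093
14093⁻¹ ≡ 111293 (mod 268939), so k ≡ 111293·190810 ≡ 124951 (mod 268939).
x = 1798 + 14093·124951 = 1760936241.

1760936241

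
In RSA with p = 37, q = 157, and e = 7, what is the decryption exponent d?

2407

φ(n) = (p−1)(q−1) = 36·156 = 5616.
Need d with 7·d ≡ 1 (mod 5616). Apply the extended Euclidean algorithm:
5616 = 802*7 + 2
7 = 3*2 + 1
2 = 2*1 + 0
Back-substitute:
1 = 7 − 3·2
1 = −3·5616 + 2407·7
So 7·2407 ≡ 1 (mod 5616), hence d = 2407.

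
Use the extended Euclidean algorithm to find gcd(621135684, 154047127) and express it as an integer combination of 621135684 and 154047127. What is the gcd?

Apply Euclid's algorithm to 621135684 and 154047127:
621135684 = 4·154047127 + 4947176
154047127 = 31·4947176 + 684671
4947176 = 7·684671 + 154479
684671 = 4·154479 + 66755
154479 = 2·66755 + 20969
66755 = 3·20969 + 3848
20969 = 5·3848 + 1729
3848 = 2·1729 + 390
1729 = 4·390 + 169
390 = 2·169 + 52
169 = 3·52 + 13
52 = 4·13 + 0
gcd(621135684, 154047127) = 13.
Back-substituting:
13 = 169 − 3·52
13 = −3·390 + 7·169
13 = 7·1729 − 31·390
13 = −31·3848 + 69·1729
13 = 69·20969 − 376·3848
13 = −376·66755 + 1197·20969
13 = 1197·154479 − 2770·66755
13 = −2770·684671 + 12277·154479
13 = 12277·4947176 − 88709·684671
13 = −88709·154047127 + 2762256·4947176
13 = 2762256·621135684 − 11137733·154047127
So 13 = (2762256)·621135684 + (-11137733)·154047127.

13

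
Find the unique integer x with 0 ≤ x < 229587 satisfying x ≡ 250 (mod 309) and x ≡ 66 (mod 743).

228910

Write x = 250 + 309·k. Then 309·k ≡ 66 − 250 ≡ 559 (mod 743).
Need 309⁻¹ mod 743. Extended Euclid on (743, 309):
743 = 2·309 + 125
309 = 2·125 + 59
125 = 2·59 + 7
59 = 8·7 + 3
7 = 2·3 + 1
3 = 3·1 + 0
Back-substitute:
1 = 7 − 2·3
1 = −2·59 + 17·7
1 = 17·125 − 36·59
1 = −36·309 + 89·125
1 = 89·743 − 214·309
309⁻¹ ≡ 529 (mod 743), so k ≡ 529·559 ≡ 740 (mod 743).
x = 250 + 309·740 = 228910.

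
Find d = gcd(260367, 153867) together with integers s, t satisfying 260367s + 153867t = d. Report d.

Apply Euclid's algorithm to 260367 and 153867:
260367 = 1×153867 + 106500
153867 = 1×106500 + 47367
106500 = 2×47367 + 11766
47367 = 4×11766 + 303
11766 = 38×303 + 252
303 = 1×252 + 51
252 = 4×51 + 48
51 = 1×48 + 3
48 = 16×3 + 0
gcd(260367, 153867) = 3.
Express as a combination:
3 = 51 − 48
3 = −252 + 5·51
3 = 5·303 − 6·252
3 = −6·11766 + 233·303
3 = 233·47367 − 938·11766
3 = −938·106500 + 2109·47367
3 = 2109·153867 − 3047·106500
3 = −3047·260367 + 5156·153867
So 3 = (-3047)·260367 + (5156)·153867.

3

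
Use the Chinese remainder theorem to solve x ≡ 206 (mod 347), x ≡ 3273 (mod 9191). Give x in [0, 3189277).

Write x = 206 + 347·k. Then 347·k ≡ 3273 − 206 ≡ 3067 (mod 9191).
Need 347⁻¹ mod 9191. Extended Euclid on (9191, 347):
9191 = 26×347 + 169
347 = 2×169 + 9
169 = 18×9 + 7
9 = 1×7 + 2
7 = 3×2 + 1
2 = 2×1 + 0
Back-substitute:
1 = 7 − 3·2
1 = −3·9 + 4·7
1 = 4·169 − 75·9
1 = −75·347 + 154·169
1 = 154·9191 − 4079·347
347⁻¹ ≡ 5112 (mod 9191), so k ≡ 5112·3067 ≡ 7849 (mod 9191).
x = 206 + 347·7849 = 2723809.

2723809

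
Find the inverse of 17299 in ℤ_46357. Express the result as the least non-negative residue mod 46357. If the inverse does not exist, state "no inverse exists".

Extended Euclidean algorithm:
46357 = 2×17299 + 11759
17299 = 1×11759 + 5540
11759 = 2×5540 + 679
5540 = 8×679 + 108
679 = 6×108 + 31
108 = 3×31 + 15
31 = 2×15 + 1
15 = 15×1 + 0
The gcd is 1. Working backward:
1 = 31 − 2·15
1 = −2·108 + 7·31
1 = 7·679 − 44·108
1 = −44·5540 + 359·679
1 = 359·11759 − 762·5540
1 = −762·17299 + 1121·11759
1 = 1121·46357 − 3004·17299
Hence 17299⁻¹ ≡ -3004 ≡ 43353 (mod 46357).

43353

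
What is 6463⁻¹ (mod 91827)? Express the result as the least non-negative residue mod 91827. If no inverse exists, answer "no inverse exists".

Apply the Euclidean algorithm to 91827 and 6463:
91827 = 14×6463 + 1345
6463 = 4×1345 + 1083
1345 = 1×1083 + 262
1083 = 4×262 + 35
262 = 7×35 + 17
35 = 2×17 + 1
17 = 17×1 + 0
Since gcd(6463, 91827) = 1, back-substitute to write 1 as a combination:
1 = 35 − 2·17
1 = −2·262 + 15·35
1 = 15·1083 − 62·262
1 = −62·1345 + 77·1083
1 = 77·6463 − 370·1345
1 = −370·91827 + 5257·6463
So 6463·5257 ≡ 1 (mod 91827).

5257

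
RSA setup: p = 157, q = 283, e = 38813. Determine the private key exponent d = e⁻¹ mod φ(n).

13421

φ(n) = (p−1)(q−1) = 156·282 = 43992.
Need d with 38813·d ≡ 1 (mod 43992). Apply the extended Euclidean algorithm:
43992 = 1·38813 + 5179
38813 = 7·5179 + 2560
5179 = 2·2560 + 59
2560 = 43·59 + 23
59 = 2·23 + 13
23 = 1·13 + 10
13 = 1·10 + 3
10 = 3·3 + 1
3 = 3·1 + 0
Back-substitute:
1 = 10 − 3·3
1 = −3·13 + 4·10
1 = 4·23 − 7·13
1 = −7·59 + 18·23
1 = 18·2560 − 781·59
1 = −781·5179 + 1580·2560
1 = 1580·38813 − 11841·5179
1 = −11841·43992 + 13421·38813
So 38813·13421 ≡ 1 (mod 43992), hence d = 13421.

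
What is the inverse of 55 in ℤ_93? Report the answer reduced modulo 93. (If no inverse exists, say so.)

Apply the Euclidean algorithm to 93 and 55:
93 = 1·55 + 38
55 = 1·38 + 17
38 = 2·17 + 4
17 = 4·4 + 1
4 = 4·1 + 0
Since gcd(55, 93) = 1, back-substitute to write 1 as a combination:
1 = 17 − 4·4
1 = −4·38 + 9·17
1 = 9·55 − 13·38
1 = −13·93 + 22·55
So 55·22 ≡ 1 (mod 93).

22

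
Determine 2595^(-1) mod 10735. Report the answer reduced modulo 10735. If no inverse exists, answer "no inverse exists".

no inverse exists

Euclidean algorithm on 10735, 2595:
10735 = 4*2595 + 355
2595 = 7*355 + 110
355 = 3*110 + 25
110 = 4*25 + 10
25 = 2*10 + 5
10 = 2*5 + 0
Since gcd = 5 > 1, 2595 is not a unit mod 10735.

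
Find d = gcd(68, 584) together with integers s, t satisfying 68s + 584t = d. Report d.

Apply Euclid's algorithm to 584 and 68:
584 = 8×68 + 40
68 = 1×40 + 28
40 = 1×28 + 12
28 = 2×12 + 4
12 = 3×4 + 0
gcd(68, 584) = 4.
Express as a combination:
4 = 28 − 2·12
4 = −2·40 + 3·28
4 = 3·68 − 5·40
4 = −5·584 + 43·68
So 4 = (-5)·584 + (43)·68.

4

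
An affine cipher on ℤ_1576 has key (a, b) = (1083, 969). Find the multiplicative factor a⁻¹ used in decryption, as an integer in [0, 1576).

195

Run Euclid on (1576, 1083):
1576 = 1×1083 + 493
1083 = 2×493 + 97
493 = 5×97 + 8
97 = 12×8 + 1
8 = 8×1 + 0
gcd = 1, so the inverse exists. Back-substitute:
1 = 97 − 12·8
1 = −12·493 + 61·97
1 = 61·1083 − 134·493
1 = −134·1576 + 195·1083
So 1083·195 ≡ 1 (mod 1576).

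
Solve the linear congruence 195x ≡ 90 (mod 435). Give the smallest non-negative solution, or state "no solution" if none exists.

25

First find gcd(195, 435):
435 = 2·195 + 45
195 = 4·45 + 15
45 = 3·15 + 0
gcd = 15 and 15 | 90, so solutions exist. Divide through by 15: 13x ≡ 6 (mod 29).
Now find 13⁻¹ mod 29:
29 = 2×13 + 3
13 = 4×3 + 1
3 = 3×1 + 0
Back-substitute:
1 = 13 − 4·3
1 = −4·29 + 9·13
So 13⁻¹ ≡ 9 (mod 29).
Then x ≡ 9·6 ≡ 25 (mod 29); the smallest non-negative solution is x = 25.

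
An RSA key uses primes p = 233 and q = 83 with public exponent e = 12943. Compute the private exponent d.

15151

φ(n) = (p−1)(q−1) = 232·82 = 19024.
Need d with 12943·d ≡ 1 (mod 19024). Apply the extended Euclidean algorithm:
19024 = 1*12943 + 6081
12943 = 2*6081 + 781
6081 = 7*781 + 614
781 = 1*614 + 167
614 = 3*167 + 113
167 = 1*113 + 54
113 = 2*54 + 5
54 = 10*5 + 4
5 = 1*4 + 1
4 = 4*1 + 0
Back-substitute:
1 = 5 − 4
1 = −54 + 11·5
1 = 11·113 − 23·54
1 = −23·167 + 34·113
1 = 34·614 − 125·167
1 = −125·781 + 159·614
1 = 159·6081 − 1238·781
1 = −1238·12943 + 2635·6081
1 = 2635·19024 − 3873·12943
So 12943·(-3873) ≡ 1 (mod 19024), hence d ≡ -3873 ≡ 15151 (mod 19024).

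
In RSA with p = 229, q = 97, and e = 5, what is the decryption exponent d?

φ(n) = (p−1)(q−1) = 228·96 = 21888.
Need d with 5·d ≡ 1 (mod 21888). Apply the extended Euclidean algorithm:
21888 = 4377·5 + 3
5 = 1·3 + 2
3 = 1·2 + 1
2 = 2·1 + 0
Back-substitute:
1 = 3 − 2
1 = −5 + 2·3
1 = 2·21888 − 8755·5
So 5·(-8755) ≡ 1 (mod 21888), hence d ≡ -8755 ≡ 13133 (mod 21888).

13133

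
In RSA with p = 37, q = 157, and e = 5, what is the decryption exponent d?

φ(n) = (p−1)(q−1) = 36·156 = 5616.
Need d with 5·d ≡ 1 (mod 5616). Apply the extended Euclidean algorithm:
5616 = 1123*5 + 1
5 = 5*1 + 0
Back-substitute:
1 = 5616 − 1123·5
So 5·(-1123) ≡ 1 (mod 5616), hence d ≡ -1123 ≡ 4493 (mod 5616).

4493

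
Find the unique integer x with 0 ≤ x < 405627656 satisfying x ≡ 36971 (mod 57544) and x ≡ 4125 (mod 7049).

Write x = 36971 + 57544·k. Then 57544·k ≡ 4125 − 36971 ≡ 2399 (mod 7049).
Need 57544⁻¹ mod 7049. Extended Euclid on (7049, 1152):
7049 = 6×1152 + 137
1152 = 8×137 + 56
137 = 2×56 + 25
56 = 2×25 + 6
25 = 4×6 + 1
6 = 6×1 + 0
Back-substitute:
1 = 25 − 4·6
1 = −4·56 + 9·25
1 = 9·137 − 22·56
1 = −22·1152 + 185·137
1 = 185·7049 − 1132·1152
57544⁻¹ ≡ 5917 (mod 7049), so k ≡ 5917·2399 ≡ 5246 (mod 7049).
x = 36971 + 57544·5246 = 301912795.

301912795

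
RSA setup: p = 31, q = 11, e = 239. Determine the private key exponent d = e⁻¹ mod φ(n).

59

φ(n) = (p−1)(q−1) = 30·10 = 300.
Need d with 239·d ≡ 1 (mod 300). Apply the extended Euclidean algorithm:
300 = 1×239 + 61
239 = 3×61 + 56
61 = 1×56 + 5
56 = 11×5 + 1
5 = 5×1 + 0
Back-substitute:
1 = 56 − 11·5
1 = −11·61 + 12·56
1 = 12·239 − 47·61
1 = −47·300 + 59·239
So 239·59 ≡ 1 (mod 300), hence d = 59.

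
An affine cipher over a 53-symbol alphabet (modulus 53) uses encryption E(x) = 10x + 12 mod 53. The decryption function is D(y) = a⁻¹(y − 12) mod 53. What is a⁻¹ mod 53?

16

Extended Euclidean algorithm:
53 = 5·10 + 3
10 = 3·3 + 1
3 = 3·1 + 0
The gcd is 1. Working backward:
1 = 10 − 3·3
1 = −3·53 + 16·10
So 10·16 ≡ 1 (mod 53).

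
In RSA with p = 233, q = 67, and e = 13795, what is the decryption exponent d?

10891

φ(n) = (p−1)(q−1) = 232·66 = 15312.
Need d with 13795·d ≡ 1 (mod 15312). Apply the extended Euclidean algorithm:
15312 = 1·13795 + 1517
13795 = 9·1517 + 142
1517 = 10·142 + 97
142 = 1·97 + 45
97 = 2·45 + 7
45 = 6·7 + 3
7 = 2·3 + 1
3 = 3·1 + 0
Back-substitute:
1 = 7 − 2·3
1 = −2·45 + 13·7
1 = 13·97 − 28·45
1 = −28·142 + 41·97
1 = 41·1517 − 438·142
1 = −438·13795 + 3983·1517
1 = 3983·15312 − 4421·13795
So 13795·(-4421) ≡ 1 (mod 15312), hence d ≡ -4421 ≡ 10891 (mod 15312).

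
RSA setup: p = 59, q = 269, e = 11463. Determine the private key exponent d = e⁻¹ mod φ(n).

φ(n) = (p−1)(q−1) = 58·268 = 15544.
Need d with 11463·d ≡ 1 (mod 15544). Apply the extended Euclidean algorithm:
15544 = 1×11463 + 4081
11463 = 2×4081 + 3301
4081 = 1×3301 + 780
3301 = 4×780 + 181
780 = 4×181 + 56
181 = 3×56 + 13
56 = 4×13 + 4
13 = 3×4 + 1
4 = 4×1 + 0
Back-substitute:
1 = 13 − 3·4
1 = −3·56 + 13·13
1 = 13·181 − 42·56
1 = −42·780 + 181·181
1 = 181·3301 − 766·780
1 = −766·4081 + 947·3301
1 = 947·11463 − 2660·4081
1 = −2660·15544 + 3607·11463
So 11463·3607 ≡ 1 (mod 15544), hence d = 3607.

3607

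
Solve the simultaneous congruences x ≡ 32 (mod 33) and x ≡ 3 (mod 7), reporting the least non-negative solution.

164

Write x = 32 + 33·k. Then 33·k ≡ 3 − 32 ≡ 6 (mod 7).
Need 33⁻¹ mod 7. Extended Euclid on (7, 5):
7 = 1*5 + 2
5 = 2*2 + 1
2 = 2*1 + 0
Back-substitute:
1 = 5 − 2·2
1 = −2·7 + 3·5
33⁻¹ ≡ 3 (mod 7), so k ≡ 3·6 ≡ 4 (mod 7).
x = 32 + 33·4 = 164.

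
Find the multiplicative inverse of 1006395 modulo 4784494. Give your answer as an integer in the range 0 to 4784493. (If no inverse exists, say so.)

no inverse exists

Compute gcd(1006395, 4784494):
4784494 = 4×1006395 + 758914
1006395 = 1×758914 + 247481
758914 = 3×247481 + 16471
247481 = 15×16471 + 416
16471 = 39×416 + 247
416 = 1×247 + 169
247 = 1×169 + 78
169 = 2×78 + 13
78 = 6×13 + 0
Since gcd = 13 > 1, 1006395 is not a unit mod 4784494.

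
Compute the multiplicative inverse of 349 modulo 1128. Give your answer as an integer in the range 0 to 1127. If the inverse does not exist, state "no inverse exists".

181

Apply the Euclidean algorithm to 1128 and 349:
1128 = 3*349 + 81
349 = 4*81 + 25
81 = 3*25 + 6
25 = 4*6 + 1
6 = 6*1 + 0
gcd = 1, so the inverse exists. Back-substitute:
1 = 25 − 4·6
1 = −4·81 + 13·25
1 = 13·349 − 56·81
1 = −56·1128 + 181·349
So 349·181 ≡ 1 (mod 1128).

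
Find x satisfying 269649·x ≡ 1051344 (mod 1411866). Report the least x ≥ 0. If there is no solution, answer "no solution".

First find gcd(269649, 1411866):
1411866 = 5*269649 + 63621
269649 = 4*63621 + 15165
63621 = 4*15165 + 2961
15165 = 5*2961 + 360
2961 = 8*360 + 81
360 = 4*81 + 36
81 = 2*36 + 9
36 = 4*9 + 0
gcd = 9 and 9 | 1051344, so solutions exist. Divide through by 9: 29961x ≡ 116816 (mod 156874).
Now find 29961⁻¹ mod 156874:
156874 = 5*29961 + 7069
29961 = 4*7069 + 1685
7069 = 4*1685 + 329
1685 = 5*329 + 40
329 = 8*40 + 9
40 = 4*9 + 4
9 = 2*4 + 1
4 = 4*1 + 0
Back-substitute:
1 = 9 − 2·4
1 = −2·40 + 9·9
1 = 9·329 − 74·40
1 = −74·1685 + 379·329
1 = 379·7069 − 1590·1685
1 = −1590·29961 + 6739·7069
1 = 6739·156874 − 35285·29961
So 29961·(-35285) ≡ 1 (mod 156874), i.e. 29961⁻¹ ≡ 121589.
Then x ≡ 121589·116816 ≡ 11790 (mod 156874); the smallest non-negative solution is x = 11790.

11790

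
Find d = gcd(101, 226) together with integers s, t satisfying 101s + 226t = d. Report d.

Apply Euclid's algorithm to 226 and 101:
226 = 2*101 + 24
101 = 4*24 + 5
24 = 4*5 + 4
5 = 1*4 + 1
4 = 4*1 + 0
gcd(101, 226) = 1.
Back-substituting:
1 = 5 − 4
1 = −24 + 5·5
1 = 5·101 − 21·24
1 = −21·226 + 47·101
So 1 = (-21)·226 + (47)·101.

1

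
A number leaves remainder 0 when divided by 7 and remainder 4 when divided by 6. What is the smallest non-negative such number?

28

Write x = 0 + 7·k. Then 7·k ≡ 4 − 0 ≡ 4 (mod 6).
Need 7⁻¹ mod 6. Extended Euclid on (6, 1):
6 = 6*1 + 0
7⁻¹ ≡ 1 (mod 6), so k ≡ 1·4 ≡ 4 (mod 6).
x = 0 + 7·4 = 28.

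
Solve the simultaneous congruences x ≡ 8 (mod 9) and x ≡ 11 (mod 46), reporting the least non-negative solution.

287

Write x = 8 + 9·k. Then 9·k ≡ 11 − 8 ≡ 3 (mod 46).
Need 9⁻¹ mod 46. Extended Euclid on (46, 9):
46 = 5·9 + 1
9 = 9·1 + 0
Back-substitute:
1 = 46 − 5·9
9⁻¹ ≡ 41 (mod 46), so k ≡ 41·3 ≡ 31 (mod 46).
x = 8 + 9·31 = 287.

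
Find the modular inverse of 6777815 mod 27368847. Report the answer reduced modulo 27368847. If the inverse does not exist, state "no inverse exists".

no inverse exists

Euclidean algorithm on 27368847, 6777815:
27368847 = 4·6777815 + 257587
6777815 = 26·257587 + 80553
257587 = 3·80553 + 15928
80553 = 5·15928 + 913
15928 = 17·913 + 407
913 = 2·407 + 99
407 = 4·99 + 11
99 = 9·11 + 0
Since gcd = 11 > 1, 6777815 is not a unit mod 27368847.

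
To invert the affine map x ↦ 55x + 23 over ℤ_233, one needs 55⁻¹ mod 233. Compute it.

161

Run Euclid on (233, 55):
233 = 4×55 + 13
55 = 4×13 + 3
13 = 4×3 + 1
3 = 3×1 + 0
Since gcd(55, 233) = 1, back-substitute to write 1 as a combination:
1 = 13 − 4·3
1 = −4·55 + 17·13
1 = 17·233 − 72·55
Thus 55·(-72) ≡ 1 (mod 233); reducing, -72 mod 233 = 161.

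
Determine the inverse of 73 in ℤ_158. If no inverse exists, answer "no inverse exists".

gcd(158, 73) by repeated division:
158 = 2·73 + 12
73 = 6·12 + 1
12 = 12·1 + 0
gcd = 1, so the inverse exists. Back-substitute:
1 = 73 − 6·12
1 = −6·158 + 13·73
So 73·13 ≡ 1 (mod 158).

13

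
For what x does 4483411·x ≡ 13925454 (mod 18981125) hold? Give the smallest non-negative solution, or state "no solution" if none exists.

First find gcd(4483411, 18981125):
18981125 = 4·4483411 + 1047481
4483411 = 4·1047481 + 293487
1047481 = 3·293487 + 167020
293487 = 1·167020 + 126467
167020 = 1·126467 + 40553
126467 = 3·40553 + 4808
40553 = 8·4808 + 2089
4808 = 2·2089 + 630
2089 = 3·630 + 199
630 = 3·199 + 33
199 = 6·33 + 1
33 = 33·1 + 0
gcd = 1, so a unique solution mod 18981125 exists.
Back-substitute for the Bézout coefficients:
1 = 199 − 6·33
1 = −6·630 + 19·199
1 = 19·2089 − 63·630
1 = −63·4808 + 145·2089
1 = 145·40553 − 1223·4808
1 = −1223·126467 + 3814·40553
1 = 3814·167020 − 5037·126467
1 = −5037·293487 + 8851·167020
1 = 8851·1047481 − 31590·293487
1 = −31590·4483411 + 135211·1047481
1 = 135211·18981125 − 572434·4483411
So 4483411·(-572434) ≡ 1 (mod 18981125), giving 4483411⁻¹ ≡ 18408691.
x ≡ 4483411⁻¹·13925454 ≡ 18408691·13925454 ≡ 4825589 (mod 18981125).

4825589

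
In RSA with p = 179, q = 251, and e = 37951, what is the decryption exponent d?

φ(n) = (p−1)(q−1) = 178·250 = 44500.
Need d with 37951·d ≡ 1 (mod 44500). Apply the extended Euclidean algorithm:
44500 = 1×37951 + 6549
37951 = 5×6549 + 5206
6549 = 1×5206 + 1343
5206 = 3×1343 + 1177
1343 = 1×1177 + 166
1177 = 7×166 + 15
166 = 11×15 + 1
15 = 15×1 + 0
Back-substitute:
1 = 166 − 11·15
1 = −11·1177 + 78·166
1 = 78·1343 − 89·1177
1 = −89·5206 + 345·1343
1 = 345·6549 − 434·5206
1 = −434·37951 + 2515·6549
1 = 2515·44500 − 2949·37951
So 37951·(-2949) ≡ 1 (mod 44500), hence d ≡ -2949 ≡ 41551 (mod 44500).

41551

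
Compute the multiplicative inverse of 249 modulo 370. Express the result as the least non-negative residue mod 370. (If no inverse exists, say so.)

Apply the Euclidean algorithm to 370 and 249:
370 = 1*249 + 121
249 = 2*121 + 7
121 = 17*7 + 2
7 = 3*2 + 1
2 = 2*1 + 0
Since gcd(249, 370) = 1, back-substitute to write 1 as a combination:
1 = 7 − 3·2
1 = −3·121 + 52·7
1 = 52·249 − 107·121
1 = −107·370 + 159·249
So 249·159 ≡ 1 (mod 370).

159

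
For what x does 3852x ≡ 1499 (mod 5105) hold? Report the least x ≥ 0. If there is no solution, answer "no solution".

First find gcd(3852, 5105):
5105 = 1·3852 + 1253
3852 = 3·1253 + 93
1253 = 13·93 + 44
93 = 2·44 + 5
44 = 8·5 + 4
5 = 1·4 + 1
4 = 4·1 + 0
gcd = 1, so a unique solution mod 5105 exists.
Back-substitute for the Bézout coefficients:
1 = 5 − 4
1 = −44 + 9·5
1 = 9·93 − 19·44
1 = −19·1253 + 256·93
1 = 256·3852 − 787·1253
1 = −787·5105 + 1043·3852
So 3852·(1043) ≡ 1 (mod 5105), giving 3852⁻¹ ≡ 1043.
x ≡ 3852⁻¹·1499 ≡ 1043·1499 ≡ 1327 (mod 5105).

1327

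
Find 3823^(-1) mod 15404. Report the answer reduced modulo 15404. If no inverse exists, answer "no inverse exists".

2063

Apply the Euclidean algorithm to 15404 and 3823:
15404 = 4×3823 + 112
3823 = 34×112 + 15
112 = 7×15 + 7
15 = 2×7 + 1
7 = 7×1 + 0
The gcd is 1. Working backward:
1 = 15 − 2·7
1 = −2·112 + 15·15
1 = 15·3823 − 512·112
1 = −512·15404 + 2063·3823
So 3823·2063 ≡ 1 (mod 15404).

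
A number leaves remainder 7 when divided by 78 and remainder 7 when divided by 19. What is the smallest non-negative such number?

7

Write x = 7 + 78·k. Then 78·k ≡ 7 − 7 ≡ 0 (mod 19).
Need 78⁻¹ mod 19. Extended Euclid on (19, 2):
19 = 9×2 + 1
2 = 2×1 + 0
Back-substitute:
1 = 19 − 9·2
78⁻¹ ≡ 10 (mod 19), so k ≡ 10·0 ≡ 0 (mod 19).
x = 7 + 78·0 = 7.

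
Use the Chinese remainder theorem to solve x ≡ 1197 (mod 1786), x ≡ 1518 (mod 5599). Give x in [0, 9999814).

5886067

Write x = 1197 + 1786·k. Then 1786·k ≡ 1518 − 1197 ≡ 321 (mod 5599).
Need 1786⁻¹ mod 5599. Extended Euclid on (5599, 1786):
5599 = 3*1786 + 241
1786 = 7*241 + 99
241 = 2*99 + 43
99 = 2*43 + 13
43 = 3*13 + 4
13 = 3*4 + 1
4 = 4*1 + 0
Back-substitute:
1 = 13 − 3·4
1 = −3·43 + 10·13
1 = 10·99 − 23·43
1 = −23·241 + 56·99
1 = 56·1786 − 415·241
1 = −415·5599 + 1301·1786
1786⁻¹ ≡ 1301 (mod 5599), so k ≡ 1301·321 ≡ 3295 (mod 5599).
x = 1197 + 1786·3295 = 5886067.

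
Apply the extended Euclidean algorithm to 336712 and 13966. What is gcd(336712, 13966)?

Apply Euclid's algorithm to 336712 and 13966:
336712 = 24·13966 + 1528
13966 = 9·1528 + 214
1528 = 7·214 + 30
214 = 7·30 + 4
30 = 7·4 + 2
4 = 2·2 + 0
gcd(336712, 13966) = 2.
Working backward:
2 = 30 − 7·4
2 = −7·214 + 50·30
2 = 50·1528 − 357·214
2 = −357·13966 + 3263·1528
2 = 3263·336712 − 78669·13966
So 2 = (3263)·336712 + (-78669)·13966.

2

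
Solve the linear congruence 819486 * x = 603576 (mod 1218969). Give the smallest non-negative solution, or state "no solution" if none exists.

128876

First find gcd(819486, 1218969):
1218969 = 1*819486 + 399483
819486 = 2*399483 + 20520
399483 = 19*20520 + 9603
20520 = 2*9603 + 1314
9603 = 7*1314 + 405
1314 = 3*405 + 99
405 = 4*99 + 9
99 = 11*9 + 0
gcd = 9 and 9 | 603576, so solutions exist. Divide through by 9: 91054x ≡ 67064 (mod 135441).
Now find 91054⁻¹ mod 135441:
135441 = 1*91054 + 44387
91054 = 2*44387 + 2280
44387 = 19*2280 + 1067
2280 = 2*1067 + 146
1067 = 7*146 + 45
146 = 3*45 + 11
45 = 4*11 + 1
11 = 11*1 + 0
Back-substitute:
1 = 45 − 4·11
1 = −4·146 + 13·45
1 = 13·1067 − 95·146
1 = −95·2280 + 203·1067
1 = 203·44387 − 3952·2280
1 = −3952·91054 + 8107·44387
1 = 8107·135441 − 12059·91054
So 91054·(-12059) ≡ 1 (mod 135441), i.e. 91054⁻¹ ≡ 123382.
Then x ≡ 123382·67064 ≡ 128876 (mod 135441); the smallest non-negative solution is x = 128876.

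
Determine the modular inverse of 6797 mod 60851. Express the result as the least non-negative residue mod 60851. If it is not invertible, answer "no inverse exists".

no inverse exists

Compute gcd(6797, 60851):
60851 = 8×6797 + 6475
6797 = 1×6475 + 322
6475 = 20×322 + 35
322 = 9×35 + 7
35 = 5×7 + 0
The gcd is 7, not 1, hence no inverse exists.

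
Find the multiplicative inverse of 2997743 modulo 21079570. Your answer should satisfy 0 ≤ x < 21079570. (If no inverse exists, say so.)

Extended Euclidean algorithm:
21079570 = 7×2997743 + 95369
2997743 = 31×95369 + 41304
95369 = 2×41304 + 12761
41304 = 3×12761 + 3021
12761 = 4×3021 + 677
3021 = 4×677 + 313
677 = 2×313 + 51
313 = 6×51 + 7
51 = 7×7 + 2
7 = 3×2 + 1
2 = 2×1 + 0
gcd = 1, so the inverse exists. Back-substitute:
1 = 7 − 3·2
1 = −3·51 + 22·7
1 = 22·313 − 135·51
1 = −135·677 + 292·313
1 = 292·3021 − 1303·677
1 = −1303·12761 + 5504·3021
1 = 5504·41304 − 17815·12761
1 = −17815·95369 + 41134·41304
1 = 41134·2997743 − 1292969·95369
1 = −1292969·21079570 + 9091917·2997743
So 2997743·9091917 ≡ 1 (mod 21079570).

9091917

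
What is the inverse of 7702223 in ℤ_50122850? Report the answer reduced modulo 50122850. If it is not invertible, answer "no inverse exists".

gcd(50122850, 7702223) by repeated division:
50122850 = 6×7702223 + 3909512
7702223 = 1×3909512 + 3792711
3909512 = 1×3792711 + 116801
3792711 = 32×116801 + 55079
116801 = 2×55079 + 6643
55079 = 8×6643 + 1935
6643 = 3×1935 + 838
1935 = 2×838 + 259
838 = 3×259 + 61
259 = 4×61 + 15
61 = 4×15 + 1
15 = 15×1 + 0
The gcd is 1. Working backward:
1 = 61 − 4·15
1 = −4·259 + 17·61
1 = 17·838 − 55·259
1 = −55·1935 + 127·838
1 = 127·6643 − 436·1935
1 = −436·55079 + 3615·6643
1 = 3615·116801 − 7666·55079
1 = −7666·3792711 + 248927·116801
1 = 248927·3909512 − 256593·3792711
1 = −256593·7702223 + 505520·3909512
1 = 505520·50122850 − 3289713·7702223
Hence 7702223⁻¹ ≡ -3289713 ≡ 46833137 (mod 50122850).

46833137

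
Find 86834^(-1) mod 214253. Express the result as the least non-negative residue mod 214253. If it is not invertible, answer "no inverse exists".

Extended Euclidean algorithm:
214253 = 2·86834 + 40585
86834 = 2·40585 + 5664
40585 = 7·5664 + 937
5664 = 6·937 + 42
937 = 22·42 + 13
42 = 3·13 + 3
13 = 4·3 + 1
3 = 3·1 + 0
gcd = 1, so the inverse exists. Back-substitute:
1 = 13 − 4·3
1 = −4·42 + 13·13
1 = 13·937 − 290·42
1 = −290·5664 + 1753·937
1 = 1753·40585 − 12561·5664
1 = −12561·86834 + 26875·40585
1 = 26875·214253 − 66311·86834
Thus 86834·(-66311) ≡ 1 (mod 214253); reducing, -66311 mod 214253 = 147942.

147942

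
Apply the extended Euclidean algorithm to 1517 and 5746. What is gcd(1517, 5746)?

1

Euclidean algorithm:
5746 = 3*1517 + 1195
1517 = 1*1195 + 322
1195 = 3*322 + 229
322 = 1*229 + 93
229 = 2*93 + 43
93 = 2*43 + 7
43 = 6*7 + 1
7 = 7*1 + 0
gcd(1517, 5746) = 1.
Working backward:
1 = 43 − 6·7
1 = −6·93 + 13·43
1 = 13·229 − 32·93
1 = −32·322 + 45·229
1 = 45·1195 − 167·322
1 = −167·1517 + 212·1195
1 = 212·5746 − 803·1517
So 1 = (212)·5746 + (-803)·1517.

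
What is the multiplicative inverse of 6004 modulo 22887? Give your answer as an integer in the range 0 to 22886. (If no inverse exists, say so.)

9244

Extended Euclidean algorithm:
22887 = 3·6004 + 4875
6004 = 1·4875 + 1129
4875 = 4·1129 + 359
1129 = 3·359 + 52
359 = 6·52 + 47
52 = 1·47 + 5
47 = 9·5 + 2
5 = 2·2 + 1
2 = 2·1 + 0
The gcd is 1. Working backward:
1 = 5 − 2·2
1 = −2·47 + 19·5
1 = 19·52 − 21·47
1 = −21·359 + 145·52
1 = 145·1129 − 456·359
1 = −456·4875 + 1969·1129
1 = 1969·6004 − 2425·4875
1 = −2425·22887 + 9244·6004
So 6004·9244 ≡ 1 (mod 22887).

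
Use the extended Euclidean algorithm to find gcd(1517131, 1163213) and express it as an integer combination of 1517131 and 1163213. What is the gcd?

1

Euclidean algorithm:
1517131 = 1*1163213 + 353918
1163213 = 3*353918 + 101459
353918 = 3*101459 + 49541
101459 = 2*49541 + 2377
49541 = 20*2377 + 2001
2377 = 1*2001 + 376
2001 = 5*376 + 121
376 = 3*121 + 13
121 = 9*13 + 4
13 = 3*4 + 1
4 = 4*1 + 0
gcd(1517131, 1163213) = 1.
Express as a combination:
1 = 13 − 3·4
1 = −3·121 + 28·13
1 = 28·376 − 87·121
1 = −87·2001 + 463·376
1 = 463·2377 − 550·2001
1 = −550·49541 + 11463·2377
1 = 11463·101459 − 23476·49541
1 = −23476·353918 + 81891·101459
1 = 81891·1163213 − 269149·353918
1 = −269149·1517131 + 351040·1163213
So 1 = (-269149)·1517131 + (351040)·1163213.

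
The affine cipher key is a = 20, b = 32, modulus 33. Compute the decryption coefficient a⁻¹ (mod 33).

Run Euclid on (33, 20):
33 = 1·20 + 13
20 = 1·13 + 7
13 = 1·7 + 6
7 = 1·6 + 1
6 = 6·1 + 0
Since gcd(20, 33) = 1, back-substitute to write 1 as a combination:
1 = 7 − 6
1 = −13 + 2·7
1 = 2·20 − 3·13
1 = −3·33 + 5·20
So 20·5 ≡ 1 (mod 33).

5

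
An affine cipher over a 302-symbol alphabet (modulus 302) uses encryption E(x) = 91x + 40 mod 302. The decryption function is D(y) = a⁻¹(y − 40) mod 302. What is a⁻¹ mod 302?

229

gcd(302, 91) by repeated division:
302 = 3*91 + 29
91 = 3*29 + 4
29 = 7*4 + 1
4 = 4*1 + 0
Since gcd(91, 302) = 1, back-substitute to write 1 as a combination:
1 = 29 − 7·4
1 = −7·91 + 22·29
1 = 22·302 − 73·91
So 91·(-73) ≡ 1 (mod 302), and -73 ≡ 229 (mod 302).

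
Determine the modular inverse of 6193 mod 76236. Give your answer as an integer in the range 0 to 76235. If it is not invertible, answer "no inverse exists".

Apply the Euclidean algorithm to 76236 and 6193:
76236 = 12×6193 + 1920
6193 = 3×1920 + 433
1920 = 4×433 + 188
433 = 2×188 + 57
188 = 3×57 + 17
57 = 3×17 + 6
17 = 2×6 + 5
6 = 1×5 + 1
5 = 5×1 + 0
gcd = 1, so the inverse exists. Back-substitute:
1 = 6 − 5
1 = −17 + 3·6
1 = 3·57 − 10·17
1 = −10·188 + 33·57
1 = 33·433 − 76·188
1 = −76·1920 + 337·433
1 = 337·6193 − 1087·1920
1 = −1087·76236 + 13381·6193
So 6193·13381 ≡ 1 (mod 76236).

13381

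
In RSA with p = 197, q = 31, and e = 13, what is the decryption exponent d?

φ(n) = (p−1)(q−1) = 196·30 = 5880.
Need d with 13·d ≡ 1 (mod 5880). Apply the extended Euclidean algorithm:
5880 = 452*13 + 4
13 = 3*4 + 1
4 = 4*1 + 0
Back-substitute:
1 = 13 − 3·4
1 = −3·5880 + 1357·13
So 13·1357 ≡ 1 (mod 5880), hence d = 1357.

1357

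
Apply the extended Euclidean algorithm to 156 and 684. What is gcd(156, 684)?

12

Euclidean algorithm:
684 = 4*156 + 60
156 = 2*60 + 36
60 = 1*36 + 24
36 = 1*24 + 12
24 = 2*12 + 0
gcd(156, 684) = 12.
Express as a combination:
12 = 36 − 24
12 = −60 + 2·36
12 = 2·156 − 5·60
12 = −5·684 + 22·156
So 12 = (-5)·684 + (22)·156.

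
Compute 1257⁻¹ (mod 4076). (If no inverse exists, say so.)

441

Apply the Euclidean algorithm to 4076 and 1257:
4076 = 3·1257 + 305
1257 = 4·305 + 37
305 = 8·37 + 9
37 = 4·9 + 1
9 = 9·1 + 0
The gcd is 1. Working backward:
1 = 37 − 4·9
1 = −4·305 + 33·37
1 = 33·1257 − 136·305
1 = −136·4076 + 441·1257
So 1257·441 ≡ 1 (mod 4076).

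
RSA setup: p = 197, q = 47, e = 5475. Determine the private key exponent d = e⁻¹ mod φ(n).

8051

φ(n) = (p−1)(q−1) = 196·46 = 9016.
Need d with 5475·d ≡ 1 (mod 9016). Apply the extended Euclidean algorithm:
9016 = 1*5475 + 3541
5475 = 1*3541 + 1934
3541 = 1*1934 + 1607
1934 = 1*1607 + 327
1607 = 4*327 + 299
327 = 1*299 + 28
299 = 10*28 + 19
28 = 1*19 + 9
19 = 2*9 + 1
9 = 9*1 + 0
Back-substitute:
1 = 19 − 2·9
1 = −2·28 + 3·19
1 = 3·299 − 32·28
1 = −32·327 + 35·299
1 = 35·1607 − 172·327
1 = −172·1934 + 207·1607
1 = 207·3541 − 379·1934
1 = −379·5475 + 586·3541
1 = 586·9016 − 965·5475
So 5475·(-965) ≡ 1 (mod 9016), hence d ≡ -965 ≡ 8051 (mod 9016).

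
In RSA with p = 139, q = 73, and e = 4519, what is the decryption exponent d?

343

φ(n) = (p−1)(q−1) = 138·72 = 9936.
Need d with 4519·d ≡ 1 (mod 9936). Apply the extended Euclidean algorithm:
9936 = 2·4519 + 898
4519 = 5·898 + 29
898 = 30·29 + 28
29 = 1·28 + 1
28 = 28·1 + 0
Back-substitute:
1 = 29 − 28
1 = −898 + 31·29
1 = 31·4519 − 156·898
1 = −156·9936 + 343·4519
So 4519·343 ≡ 1 (mod 9936), hence d = 343.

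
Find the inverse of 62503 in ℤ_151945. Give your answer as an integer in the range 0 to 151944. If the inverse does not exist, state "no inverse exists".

Extended Euclidean algorithm:
151945 = 2·62503 + 26939
62503 = 2·26939 + 8625
26939 = 3·8625 + 1064
8625 = 8·1064 + 113
1064 = 9·113 + 47
113 = 2·47 + 19
47 = 2·19 + 9
19 = 2·9 + 1
9 = 9·1 + 0
gcd = 1, so the inverse exists. Back-substitute:
1 = 19 − 2·9
1 = −2·47 + 5·19
1 = 5·113 − 12·47
1 = −12·1064 + 113·113
1 = 113·8625 − 916·1064
1 = −916·26939 + 2861·8625
1 = 2861·62503 − 6638·26939
1 = −6638·151945 + 16137·62503
So 62503·16137 ≡ 1 (mod 151945).

16137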